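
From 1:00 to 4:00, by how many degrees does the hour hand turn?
The hour hand moves 0.5 degrees per minute.
Time elapsed: 4:00 - 1:00 = 180 minutes
Angular displacement: 180 x 0.5 = 90 degrees

Final answer: 90 degrees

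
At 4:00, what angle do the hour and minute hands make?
Hour hand position: 4 x 30 + 0 x 0.5 = 120 degrees
Minute hand position: 0 x 6 = 0 degrees
Difference: |120 - 0| = 120 degrees
The angle between the hands is 120 degrees

Final answer: 120 degrees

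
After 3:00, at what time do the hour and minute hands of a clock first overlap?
The minute hand gains 5.5 degrees per minute on the hour hand.
At 3:00, the hour hand is at 90 degrees and the minute hand is at 0 degrees.
The gap is 90 degrees. Time to close: 90/5.5 = 60 x 3/11 = 16.36 minutes.
The hands overlap at 16.36 minutes past 3:00.

Final answer: 16.36 minutes past 3:00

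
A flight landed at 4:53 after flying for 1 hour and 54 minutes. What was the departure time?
Starting time: 4:53 = 293 total minutes past 12:00
Subtracting: 1 hour and 54 minutes = 114 minutes
293 - 114 = 179 minutes
= 2 hours and 59 minutes past 12:00 = 2:59

Final answer: 2:59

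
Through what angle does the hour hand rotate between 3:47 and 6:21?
The hour hand moves 0.5 degrees per minute.
Time elapsed: 6:21 - 3:47 = 154 minutes
Angular displacement: 154 x 0.5 = 77 degrees

Final answer: 77 degrees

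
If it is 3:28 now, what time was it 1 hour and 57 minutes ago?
Starting time: 3:28 = 208 total minutes past 12:00
Subtracting: 1 hour and 57 minutes = 117 minutes
208 - 117 = 91 minutes
= 1 hour and 31 minutes past 12:00 = 1:31

Final answer: 1:31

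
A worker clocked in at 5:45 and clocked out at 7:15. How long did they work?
From 5:45 to 7:15:
(7 x 60 + 15) - (5 x 60 + 45) = 435 - 345 = 90 minutes
= 1 hour and 30 minutes

Final answer: 1 hour and 30 minutes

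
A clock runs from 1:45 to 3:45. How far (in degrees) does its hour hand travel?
The hour hand moves 0.5 degrees per minute.
Time elapsed: 3:45 - 1:45 = 120 minutes
Angular displacement: 120 x 0.5 = 60 degrees

Final answer: 60 degrees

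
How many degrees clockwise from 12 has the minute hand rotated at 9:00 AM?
The minute hand moves 6 degrees per minute.
At 9:00: 0 x 6 = 0 degrees

Final answer: 0 degrees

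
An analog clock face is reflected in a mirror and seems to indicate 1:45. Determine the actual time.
Reflection across the vertical (12-6) axis maps a hand at angle A degrees to (360 - A) degrees, which sends a reading of T minutes past 12:00 to (720 - T) minutes past 12:00.
Mirror reads 1:45 = 105 minutes past 12:00.
Actual time: (720 - 105) mod 720 = 615 minutes = 10:15.

Final answer: 10:15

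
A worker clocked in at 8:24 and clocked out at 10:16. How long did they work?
From 8:24 to 10:16:
(10 x 60 + 16) - (8 x 60 + 24) = 616 - 504 = 112 minutes
= 1 hour and 52 minutes

Final answer: 1 hour and 52 minutes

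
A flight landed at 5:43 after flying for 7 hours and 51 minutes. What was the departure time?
Starting time: 5:43 = 343 total minutes past 12:00
Subtracting: 7 hours and 51 minutes = 471 minutes
343 - 471 = -128 (negative, add 12 hours = 720) = 592 minutes
= 9 hours and 52 minutes past 12:00 = 9:52

Final answer: 9:52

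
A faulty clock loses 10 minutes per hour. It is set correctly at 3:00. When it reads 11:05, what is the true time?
For every 60 true minutes, the faulty clock advances 50 minutes, so 1 faulty-clock minute corresponds to 60/50 true minutes.
From 3:00 to 11:05 on the faulty dial is 485 minutes.
True elapsed: 485 x 60/50 = 582 minutes = 9 hours and 42 minutes.
True time: 3:00 + 9 hours and 42 minutes = 12:42.

Final answer: 12:42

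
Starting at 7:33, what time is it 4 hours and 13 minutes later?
Starting time: 7:33
Adding 13 minutes to 33 minutes: 33 + 13 = 46 minutes
Adding 4 hours: 7 + 4 = 11
Final time: 11:46

Final answer: 11:46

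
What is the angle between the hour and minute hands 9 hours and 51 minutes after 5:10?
First find the time 9 hours and 51 minutes after 5:10.
Total minutes: 5 x 60 + 10 + 9 x 60 + 51 = 901.
901 mod 720 = 181 minutes = 3:01.
Now compute the angle at 3:01:
Hour hand: 3 x 30 + 1 x 0.5 = 90.5 degrees
Minute hand: 1 x 6 = 6 degrees
Difference: |90.5 - 6| = 84.5 degrees
The angle is 84.5 degrees

Final answer: 84.5 degrees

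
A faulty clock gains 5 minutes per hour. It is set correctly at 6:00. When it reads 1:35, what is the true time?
For every 60 true minutes, the faulty clock advances 65 minutes, so 1 faulty-clock minute corresponds to 60/65 true minutes.
From 6:00 to 1:35 on the faulty dial is 455 minutes.
True elapsed: 455 x 60/65 = 420 minutes = 7 hours.
True time: 6:00 + 7 hours = 1:00.

Final answer: 1:00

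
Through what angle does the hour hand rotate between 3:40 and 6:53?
The hour hand moves 0.5 degrees per minute.
Time elapsed: 6:53 - 3:40 = 193 minutes
Angular displacement: 193 x 0.5 = 96.5 degrees

Final answer: 96.5 degrees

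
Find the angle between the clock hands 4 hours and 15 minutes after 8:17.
First find the time 4 hours and 15 minutes after 8:17.
Total minutes: 8 x 60 + 17 + 4 x 60 + 15 = 752.
752 mod 720 = 32 minutes = 12:32.
Now compute the angle at 12:32:
Hour hand: 0 x 30 + 32 x 0.5 = 16 degrees
Minute hand: 32 x 6 = 192 degrees
Difference: |16 - 192| = 176 degrees
The angle is 176 degrees

Final answer: 176 degrees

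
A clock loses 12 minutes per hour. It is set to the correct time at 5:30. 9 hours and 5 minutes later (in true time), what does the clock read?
For every 60 true minutes, the faulty clock advances 60 - 12 = 48 minutes.
True elapsed: 9 hours and 5 minutes = 545 minutes.
Faulty clock advances: 545 x 48/60 = 436 minutes (drift: 109 minutes behind).
Shown time: 5:30 + 436 minutes = 12:46.

Final answer: 12:46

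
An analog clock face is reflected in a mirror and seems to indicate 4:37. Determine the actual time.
Reflection across the vertical (12-6) axis maps a hand at angle A degrees to (360 - A) degrees, which sends a reading of T minutes past 12:00 to (720 - T) minutes past 12:00.
Mirror reads 4:37 = 277 minutes past 12:00.
Actual time: (720 - 277) mod 720 = 443 minutes = 7:23.

Final answer: 7:23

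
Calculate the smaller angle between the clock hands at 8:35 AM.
Hour hand position: 8 x 30 + 35 x 0.5 = 257.5 degrees
Minute hand position: 35 x 6 = 210 degrees
Difference: |257.5 - 210| = 47.5 degrees
The angle between the hands is 47.5 degrees

Final answer: 47.5 degrees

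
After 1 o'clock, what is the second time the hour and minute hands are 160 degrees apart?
At t minutes past 1:00, the hour hand is at 30 x 1 + 0.5t degrees and the minute hand is at 6t degrees.
The smaller angle between them is 160 degrees when |30H - 5.5t| = 160 or |30H - 5.5t| = 200.
With H = 1, solve 30 x 1 - 5.5t = +/- target for each target:
  t = (30 x 1 - 160) / 5.5 = -23.64 (outside (0, 60))
  t = (30 x 1 + 160) / 5.5 = 34.55
  t = (30 x 1 - 200) / 5.5 = -30.91 (outside (0, 60))
  t = (30 x 1 + 200) / 5.5 = 41.82
Valid solutions in (0, 60): {34.55, 41.82} minutes.
The second occurrence is t = 41.82 minutes.
The hands form a 160-degree angle at 41.82 minutes past 1:00.

Final answer: 41.82 minutes past 1:00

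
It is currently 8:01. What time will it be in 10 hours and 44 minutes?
Starting time: 8:01
Adding 44 minutes to 1 minute: 1 + 44 = 45 minutes
Adding 10 hours: 8 + 10 = 18 - 12 = 6
Final time: 6:45

Final answer: 6:45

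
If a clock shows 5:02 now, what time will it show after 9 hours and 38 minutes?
Starting time: 5:02
Adding 38 minutes to 2 minutes: 2 + 38 = 40 minutes
Adding 9 hours: 5 + 9 = 14 - 12 = 2
Final time: 2:40

Final answer: 2:40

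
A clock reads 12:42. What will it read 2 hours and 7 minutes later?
Starting time: 12:42
Adding 7 minutes to 42 minutes: 42 + 7 = 49 minutes
Adding 2 hours: 12 + 2 = 14 - 12 = 2
Final time: 2:49

Final answer: 2:49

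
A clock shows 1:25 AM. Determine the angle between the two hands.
Hour hand position: 1 x 30 + 25 x 0.5 = 42.5 degrees
Minute hand position: 25 x 6 = 150 degrees
Difference: |42.5 - 150| = 107.5 degrees
The angle between the hands is 107.5 degrees

Final answer: 107.5 degrees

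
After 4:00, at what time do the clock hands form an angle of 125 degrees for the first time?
At t minutes past 4:00, the hour hand is at 30 x 4 + 0.5t degrees and the minute hand is at 6t degrees.
The smaller angle between them is 125 degrees when |30H - 5.5t| = 125 or |30H - 5.5t| = 235.
With H = 4, solve 30 x 4 - 5.5t = +/- target for each target:
  t = (30 x 4 - 125) / 5.5 = -0.91 (outside (0, 60))
  t = (30 x 4 + 125) / 5.5 = 44.55
  t = (30 x 4 - 235) / 5.5 = -20.91 (outside (0, 60))
  t = (30 x 4 + 235) / 5.5 = 64.55 (outside (0, 60))
Valid solutions in (0, 60): {44.55} minutes.
The first occurrence is t = 44.55 minutes.
The hands form a 125-degree angle at 44.55 minutes past 4:00.

Final answer: 44.55 minutes past 4:00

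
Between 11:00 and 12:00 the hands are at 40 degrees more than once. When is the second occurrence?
At t minutes past 11:00, the hour hand is at 30 x 11 + 0.5t degrees and the minute hand is at 6t degrees.
The smaller angle between them is 40 degrees when |30H - 5.5t| = 40 or |30H - 5.5t| = 320.
With H = 11, solve 30 x 11 - 5.5t = +/- target for each target:
  t = (30 x 11 - 40) / 5.5 = 52.73
  t = (30 x 11 + 40) / 5.5 = 67.27 (outside (0, 60))
  t = (30 x 11 - 320) / 5.5 = 1.82
  t = (30 x 11 + 320) / 5.5 = 118.18 (outside (0, 60))
Valid solutions in (0, 60): {1.82, 52.73} minutes.
The second occurrence is t = 52.73 minutes.
The hands form a 40-degree angle at 52.73 minutes past 11:00.

Final answer: 52.73 minutes past 11:00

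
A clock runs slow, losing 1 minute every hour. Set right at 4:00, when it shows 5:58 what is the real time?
For every 60 true minutes, the faulty clock advances 59 minutes, so 1 faulty-clock minute corresponds to 60/59 true minutes.
From 4:00 to 5:58 on the faulty dial is 118 minutes.
True elapsed: 118 x 60/59 = 120 minutes = 2 hours.
True time: 4:00 + 2 hours = 6:00.

Final answer: 6:00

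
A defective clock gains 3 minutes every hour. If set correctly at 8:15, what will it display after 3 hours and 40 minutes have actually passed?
For every 60 true minutes, the faulty clock advances 60 + 3 = 63 minutes.
True elapsed: 3 hours and 40 minutes = 220 minutes.
Faulty clock advances: 220 x 63/60 = 231 minutes (drift: 11 minutes ahead).
Shown time: 8:15 + 231 minutes = 12:06.

Final answer: 12:06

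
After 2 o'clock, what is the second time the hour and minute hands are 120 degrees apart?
At t minutes past 2:00, the hour hand is at 30 x 2 + 0.5t degrees and the minute hand is at 6t degrees.
The smaller angle between them is 120 degrees when |30H - 5.5t| = 120 or |30H - 5.5t| = 240.
With H = 2, solve 30 x 2 - 5.5t = +/- target for each target:
  t = (30 x 2 - 120) / 5.5 = -10.91 (outside (0, 60))
  t = (30 x 2 + 120) / 5.5 = 32.73
  t = (30 x 2 - 240) / 5.5 = -32.73 (outside (0, 60))
  t = (30 x 2 + 240) / 5.5 = 54.55
Valid solutions in (0, 60): {32.73, 54.55} minutes.
The second occurrence is t = 54.55 minutes.
The hands form a 120-degree angle at 54.55 minutes past 2:00.

Final answer: 54.55 minutes past 2:00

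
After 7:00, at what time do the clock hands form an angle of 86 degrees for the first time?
At t minutes past 7:00, the hour hand is at 30 x 7 + 0.5t degrees and the minute hand is at 6t degrees.
The smaller angle between them is 86 degrees when |30H - 5.5t| = 86 or |30H - 5.5t| = 274.
With H = 7, solve 30 x 7 - 5.5t = +/- target for each target:
  t = (30 x 7 - 86) / 5.5 = 22.55
  t = (30 x 7 + 86) / 5.5 = 53.82
  t = (30 x 7 - 274) / 5.5 = -11.64 (outside (0, 60))
  t = (30 x 7 + 274) / 5.5 = 88 (outside (0, 60))
Valid solutions in (0, 60): {22.55, 53.82} minutes.
The first occurrence is t = 22.55 minutes.
The hands form a 86-degree angle at 22.55 minutes past 7:00.

Final answer: 22.55 minutes past 7:00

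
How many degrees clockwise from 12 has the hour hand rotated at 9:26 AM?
The hour hand moves 30 degrees per hour and 0.5 degrees per minute.
At 9:26: (9) x 30 + 26 x 0.5 = 270 + 13 = 283 degrees

Final answer: 283 degrees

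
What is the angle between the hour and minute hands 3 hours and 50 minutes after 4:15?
First find the time 3 hours and 50 minutes after 4:15.
Total minutes: 4 x 60 + 15 + 3 x 60 + 50 = 485.
485 mod 720 = 485 minutes = 8:05.
Now compute the angle at 8:05:
Hour hand: 8 x 30 + 5 x 0.5 = 242.5 degrees
Minute hand: 5 x 6 = 30 degrees
Difference: |242.5 - 30| = 212.5 degrees
Smaller angle: 360 - 212.5 = 147.5 degrees

Final answer: 147.5 degrees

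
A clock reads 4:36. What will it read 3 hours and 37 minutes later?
Starting time: 4:36
Adding 37 minutes to 36 minutes: 36 + 37 = 73 minutes = 1 hour and 13 minutes
Adding 3 hours: 4 + 3 + 1 (carry) = 8
Final time: 8:13

Final answer: 8:13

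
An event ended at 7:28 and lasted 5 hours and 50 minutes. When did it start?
Starting time: 7:28 = 448 total minutes past 12:00
Subtracting: 5 hours and 50 minutes = 350 minutes
448 - 350 = 98 minutes
= 1 hour and 38 minutes past 12:00 = 1:38

Final answer: 1:38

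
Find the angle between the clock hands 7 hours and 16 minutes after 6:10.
First find the time 7 hours and 16 minutes after 6:10.
Total minutes: 6 x 60 + 10 + 7 x 60 + 16 = 806.
806 mod 720 = 86 minutes = 1:26.
Now compute the angle at 1:26:
Hour hand: 1 x 30 + 26 x 0.5 = 43 degrees
Minute hand: 26 x 6 = 156 degrees
Difference: |43 - 156| = 113 degrees
The angle is 113 degrees

Final answer: 113 degrees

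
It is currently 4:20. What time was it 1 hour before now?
Starting time: 4:20 = 260 total minutes past 12:00
Subtracting: 1 hour = 60 minutes
260 - 60 = 200 minutes
= 3 hours and 20 minutes past 12:00 = 3:20

Final answer: 3:20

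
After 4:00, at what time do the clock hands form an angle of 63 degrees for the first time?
At t minutes past 4:00, the hour hand is at 30 x 4 + 0.5t degrees and the minute hand is at 6t degrees.
The smaller angle between them is 63 degrees when |30H - 5.5t| = 63 or |30H - 5.5t| = 297.
With H = 4, solve 30 x 4 - 5.5t = +/- target for each target:
  t = (30 x 4 - 63) / 5.5 = 10.36
  t = (30 x 4 + 63) / 5.5 = 33.27
  t = (30 x 4 - 297) / 5.5 = -32.18 (outside (0, 60))
  t = (30 x 4 + 297) / 5.5 = 75.82 (outside (0, 60))
Valid solutions in (0, 60): {10.36, 33.27} minutes.
The first occurrence is t = 10.36 minutes.
The hands form a 63-degree angle at 10.36 minutes past 4:00.

Final answer: 10.36 minutes past 4:00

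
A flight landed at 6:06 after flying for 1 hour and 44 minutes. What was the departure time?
Starting time: 6:06 = 366 total minutes past 12:00
Subtracting: 1 hour and 44 minutes = 104 minutes
366 - 104 = 262 minutes
= 4 hours and 22 minutes past 12:00 = 4:22

Final answer: 4:22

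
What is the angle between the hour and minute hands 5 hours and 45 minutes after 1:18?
First find the time 5 hours and 45 minutes after 1:18.
Total minutes: 1 x 60 + 18 + 5 x 60 + 45 = 423.
423 mod 720 = 423 minutes = 7:03.
Now compute the angle at 7:03:
Hour hand: 7 x 30 + 3 x 0.5 = 211.5 degrees
Minute hand: 3 x 6 = 18 degrees
Difference: |211.5 - 18| = 193.5 degrees
Smaller angle: 360 - 193.5 = 166.5 degrees

Final answer: 166.5 degrees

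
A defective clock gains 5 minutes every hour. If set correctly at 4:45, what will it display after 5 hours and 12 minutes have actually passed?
For every 60 true minutes, the faulty clock advances 60 + 5 = 65 minutes.
True elapsed: 5 hours and 12 minutes = 312 minutes.
Faulty clock advances: 312 x 65/60 = 338 minutes (drift: 26 minutes ahead).
Shown time: 4:45 + 338 minutes = 10:23.

Final answer: 10:23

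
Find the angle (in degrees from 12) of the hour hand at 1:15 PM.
The hour hand moves 30 degrees per hour and 0.5 degrees per minute.
At 1:15: (1) x 30 + 15 x 0.5 = 30 + 7.5 = 37.5 degrees

Final answer: 37.5 degrees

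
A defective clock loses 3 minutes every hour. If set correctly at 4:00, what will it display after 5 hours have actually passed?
For every 60 true minutes, the faulty clock advances 60 - 3 = 57 minutes.
True elapsed: 5 hours = 300 minutes.
Faulty clock advances: 300 x 57/60 = 285 minutes (drift: 15 minutes behind).
Shown time: 4:00 + 285 minutes = 8:45.

Final answer: 8:45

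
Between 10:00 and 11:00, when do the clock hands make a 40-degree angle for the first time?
At t minutes past 10:00, the hour hand is at 30 x 10 + 0.5t degrees and the minute hand is at 6t degrees.
The smaller angle between them is 40 degrees when |30H - 5.5t| = 40 or |30H - 5.5t| = 320.
With H = 10, solve 30 x 10 - 5.5t = +/- target for each target:
  t = (30 x 10 - 40) / 5.5 = 47.27
  t = (30 x 10 + 40) / 5.5 = 61.82 (outside (0, 60))
  t = (30 x 10 - 320) / 5.5 = -3.64 (outside (0, 60))
  t = (30 x 10 + 320) / 5.5 = 112.73 (outside (0, 60))
Valid solutions in (0, 60): {47.27} minutes.
The first occurrence is t = 47.27 minutes.
The hands form a 40-degree angle at 47.27 minutes past 10:00.

Final answer: 47.27 minutes past 10:00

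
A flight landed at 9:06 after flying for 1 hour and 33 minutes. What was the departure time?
Starting time: 9:06 = 546 total minutes past 12:00
Subtracting: 1 hour and 33 minutes = 93 minutes
546 - 93 = 453 minutes
= 7 hours and 33 minutes past 12:00 = 7:33

Final answer: 7:33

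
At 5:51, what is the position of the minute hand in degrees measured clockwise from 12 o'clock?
The minute hand moves 6 degrees per minute.
At 5:51: 51 x 6 = 306 degrees

Final answer: 306 degrees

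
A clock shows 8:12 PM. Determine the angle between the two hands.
Hour hand position: 8 x 30 + 12 x 0.5 = 246 degrees
Minute hand position: 12 x 6 = 72 degrees
Difference: |246 - 72| = 174 degrees
The angle between the hands is 174 degrees

Final answer: 174 degrees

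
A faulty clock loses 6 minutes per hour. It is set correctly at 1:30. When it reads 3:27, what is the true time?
For every 60 true minutes, the faulty clock advances 54 minutes, so 1 faulty-clock minute corresponds to 60/54 true minutes.
From 1:30 to 3:27 on the faulty dial is 117 minutes.
True elapsed: 117 x 60/54 = 130 minutes = 2 hours and 10 minutes.
True time: 1:30 + 2 hours and 10 minutes = 3:40.

Final answer: 3:40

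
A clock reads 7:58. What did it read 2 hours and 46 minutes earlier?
Starting time: 7:58 = 478 total minutes past 12:00
Subtracting: 2 hours and 46 minutes = 166 minutes
478 - 166 = 312 minutes
= 5 hours and 12 minutes past 12:00 = 5:12

Final answer: 5:12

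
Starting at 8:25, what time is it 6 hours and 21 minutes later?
Starting time: 8:25
Adding 21 minutes to 25 minutes: 25 + 21 = 46 minutes
Adding 6 hours: 8 + 6 = 14 - 12 = 2
Final time: 2:46

Final answer: 2:46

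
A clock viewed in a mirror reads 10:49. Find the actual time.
Reflection across the vertical (12-6) axis maps a hand at angle A degrees to (360 - A) degrees, which sends a reading of T minutes past 12:00 to (720 - T) minutes past 12:00.
Mirror reads 10:49 = 649 minutes past 12:00.
Actual time: (720 - 649) mod 720 = 71 minutes = 1:11.

Final answer: 1:11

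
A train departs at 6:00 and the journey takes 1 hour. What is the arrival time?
Starting time: 6:00
Adding 0 minutes to 0 minutes: 0 + 0 = 0 minutes
Adding 1 hour: 6 + 1 = 7
Final time: 7:00

Final answer: 7:00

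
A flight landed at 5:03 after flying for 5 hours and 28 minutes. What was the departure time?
Starting time: 5:03 = 303 total minutes past 12:00
Subtracting: 5 hours and 28 minutes = 328 minutes
303 - 328 = -25 (negative, add 12 hours = 720) = 695 minutes
= 11 hours and 35 minutes past 12:00 = 11:35

Final answer: 11:35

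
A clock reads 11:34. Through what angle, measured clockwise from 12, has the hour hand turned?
The hour hand moves 30 degrees per hour and 0.5 degrees per minute.
At 11:34: (11) x 30 + 34 x 0.5 = 330 + 17 = 347 degrees

Final answer: 347 degrees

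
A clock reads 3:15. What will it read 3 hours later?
Starting time: 3:15
Adding 0 minutes to 15 minutes: 15 + 0 = 15 minutes
Adding 3 hours: 3 + 3 = 6
Final time: 6:15

Final answer: 6:15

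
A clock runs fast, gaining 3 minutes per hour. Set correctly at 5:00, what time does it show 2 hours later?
For every 60 true minutes, the faulty clock advances 60 + 3 = 63 minutes.
True elapsed: 2 hours = 120 minutes.
Faulty clock advances: 120 x 63/60 = 126 minutes (drift: 6 minutes ahead).
Shown time: 5:00 + 126 minutes = 7:06.

Final answer: 7:06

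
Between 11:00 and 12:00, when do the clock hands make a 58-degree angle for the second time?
At t minutes past 11:00, the hour hand is at 30 x 11 + 0.5t degrees and the minute hand is at 6t degrees.
The smaller angle between them is 58 degrees when |30H - 5.5t| = 58 or |30H - 5.5t| = 302.
With H = 11, solve 30 x 11 - 5.5t = +/- target for each target:
  t = (30 x 11 - 58) / 5.5 = 49.45
  t = (30 x 11 + 58) / 5.5 = 70.55 (outside (0, 60))
  t = (30 x 11 - 302) / 5.5 = 5.09
  t = (30 x 11 + 302) / 5.5 = 114.91 (outside (0, 60))
Valid solutions in (0, 60): {5.09, 49.45} minutes.
The second occurrence is t = 49.45 minutes.
The hands form a 58-degree angle at 49.45 minutes past 11:00.

Final answer: 49.45 minutes past 11:00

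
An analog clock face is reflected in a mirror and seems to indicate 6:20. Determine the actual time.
Reflection across the vertical (12-6) axis maps a hand at angle A degrees to (360 - A) degrees, which sends a reading of T minutes past 12:00 to (720 - T) minutes past 12:00.
Mirror reads 6:20 = 380 minutes past 12:00.
Actual time: (720 - 380) mod 720 = 340 minutes = 5:40.

Final answer: 5:40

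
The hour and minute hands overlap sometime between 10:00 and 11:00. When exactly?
The minute hand gains 5.5 degrees per minute on the hour hand.
At 10:00, the hour hand is at 300 degrees and the minute hand is at 0 degrees.
The gap is 300 degrees. Time to close: 300/5.5 = 60 x 10/11 = 54.55 minutes.
The hands overlap at 54.55 minutes past 10:00.

Final answer: 54.55 minutes past 10:00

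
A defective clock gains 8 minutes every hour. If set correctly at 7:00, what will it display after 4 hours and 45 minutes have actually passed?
For every 60 true minutes, the faulty clock advances 60 + 8 = 68 minutes.
True elapsed: 4 hours and 45 minutes = 285 minutes.
Faulty clock advances: 285 x 68/60 = 323 minutes (drift: 38 minutes ahead).
Shown time: 7:00 + 323 minutes = 12:23.

Final answer: 12:23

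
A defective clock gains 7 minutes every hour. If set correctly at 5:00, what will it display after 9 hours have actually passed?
For every 60 true minutes, the faulty clock advances 60 + 7 = 67 minutes.
True elapsed: 9 hours = 540 minutes.
Faulty clock advances: 540 x 67/60 = 603 minutes (drift: 63 minutes ahead).
Shown time: 5:00 + 603 minutes = 3:03.

Final answer: 3:03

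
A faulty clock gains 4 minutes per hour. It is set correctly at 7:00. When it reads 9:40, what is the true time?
For every 60 true minutes, the faulty clock advances 64 minutes, so 1 faulty-clock minute corresponds to 60/64 true minutes.
From 7:00 to 9:40 on the faulty dial is 160 minutes.
True elapsed: 160 x 60/64 = 150 minutes = 2 hours and 30 minutes.
True time: 7:00 + 2 hours and 30 minutes = 9:30.

Final answer: 9:30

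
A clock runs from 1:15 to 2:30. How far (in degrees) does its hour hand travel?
The hour hand moves 0.5 degrees per minute.
Time elapsed: 2:30 - 1:15 = 75 minutes
Angular displacement: 75 x 0.5 = 37.5 degrees

Final answer: 37.5 degrees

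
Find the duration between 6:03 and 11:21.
From 6:03 to 11:21:
(11 x 60 + 21) - (6 x 60 + 3) = 681 - 363 = 318 minutes
= 5 hours and 18 minutes

Final answer: 5 hours and 18 minutes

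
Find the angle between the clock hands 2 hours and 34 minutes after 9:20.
First find the time 2 hours and 34 minutes after 9:20.
Total minutes: 9 x 60 + 20 + 2 x 60 + 34 = 714.
714 mod 720 = 714 minutes = 11:54.
Now compute the angle at 11:54:
Hour hand: 11 x 30 + 54 x 0.5 = 357 degrees
Minute hand: 54 x 6 = 324 degrees
Difference: |357 - 324| = 33 degrees
The angle is 33 degrees

Final answer: 33 degrees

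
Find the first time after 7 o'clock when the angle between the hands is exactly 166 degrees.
At t minutes past 7:00, the hour hand is at 30 x 7 + 0.5t degrees and the minute hand is at 6t degrees.
The smaller angle between them is 166 degrees when |30H - 5.5t| = 166 or |30H - 5.5t| = 194.
With H = 7, solve 30 x 7 - 5.5t = +/- target for each target:
  t = (30 x 7 - 166) / 5.5 = 8
  t = (30 x 7 + 166) / 5.5 = 68.36 (outside (0, 60))
  t = (30 x 7 - 194) / 5.5 = 2.91
  t = (30 x 7 + 194) / 5.5 = 73.45 (outside (0, 60))
Valid solutions in (0, 60): {2.91, 8} minutes.
The first occurrence is t = 2.91 minutes.
The hands form a 166-degree angle at 2.91 minutes past 7:00.

Final answer: 2.91 minutes past 7:00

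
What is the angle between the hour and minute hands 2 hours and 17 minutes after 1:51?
First find the time 2 hours and 17 minutes after 1:51.
Total minutes: 1 x 60 + 51 + 2 x 60 + 17 = 248.
248 mod 720 = 248 minutes = 4:08.
Now compute the angle at 4:08:
Hour hand: 4 x 30 + 8 x 0.5 = 124 degrees
Minute hand: 8 x 6 = 48 degrees
Difference: |124 - 48| = 76 degrees
The angle is 76 degrees

Final answer: 76 degrees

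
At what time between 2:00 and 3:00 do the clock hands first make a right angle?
At t minutes past 2:00, the hour hand is at 30 x 2 + 0.5t degrees and the minute hand is at 6t degrees.
The smaller angle between them is 90 degrees when |30H - 5.5t| = 90 or |30H - 5.5t| = 270.
With H = 2, solve 30 x 2 - 5.5t = +/- target for each target:
  t = (30 x 2 - 90) / 5.5 = -5.45 (outside (0, 60))
  t = (30 x 2 + 90) / 5.5 = 27.27
  t = (30 x 2 - 270) / 5.5 = -38.18 (outside (0, 60))
  t = (30 x 2 + 270) / 5.5 = 60 (outside (0, 60))
Valid solutions in (0, 60): {27.27} minutes.
First occurrence: t = 27.27 minutes.
The hands are at right angles at 27.27 minutes past 2:00.

Final answer: 27.27 minutes past 2:00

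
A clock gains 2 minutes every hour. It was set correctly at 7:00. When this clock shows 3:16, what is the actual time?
For every 60 true minutes, the faulty clock advances 62 minutes, so 1 faulty-clock minute corresponds to 60/62 true minutes.
From 7:00 to 3:16 on the faulty dial is 496 minutes.
True elapsed: 496 x 60/62 = 480 minutes = 8 hours.
True time: 7:00 + 8 hours = 3:00.

Final answer: 3:00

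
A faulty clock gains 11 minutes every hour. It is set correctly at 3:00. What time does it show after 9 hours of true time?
For every 60 true minutes, the faulty clock advances 60 + 11 = 71 minutes.
True elapsed: 9 hours = 540 minutes.
Faulty clock advances: 540 x 71/60 = 639 minutes (drift: 99 minutes ahead).
Shown time: 3:00 + 639 minutes = 1:39.

Final answer: 1:39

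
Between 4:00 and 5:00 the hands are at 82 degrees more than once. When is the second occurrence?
At t minutes past 4:00, the hour hand is at 30 x 4 + 0.5t degrees and the minute hand is at 6t degrees.
The smaller angle between them is 82 degrees when |30H - 5.5t| = 82 or |30H - 5.5t| = 278.
With H = 4, solve 30 x 4 - 5.5t = +/- target for each target:
  t = (30 x 4 - 82) / 5.5 = 6.91
  t = (30 x 4 + 82) / 5.5 = 36.73
  t = (30 x 4 - 278) / 5.5 = -28.73 (outside (0, 60))
  t = (30 x 4 + 278) / 5.5 = 72.36 (outside (0, 60))
Valid solutions in (0, 60): {6.91, 36.73} minutes.
The second occurrence is t = 36.73 minutes.
The hands form a 82-degree angle at 36.73 minutes past 4:00.

Final answer: 36.73 minutes past 4:00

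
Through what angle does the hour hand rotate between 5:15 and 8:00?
The hour hand moves 0.5 degrees per minute.
Time elapsed: 8:00 - 5:15 = 165 minutes
Angular displacement: 165 x 0.5 = 82.5 degrees

Final answer: 82.5 degrees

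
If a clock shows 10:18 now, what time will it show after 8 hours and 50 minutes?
Starting time: 10:18
Adding 50 minutes to 18 minutes: 18 + 50 = 68 minutes = 1 hour and 8 minutes
Adding 8 hours: 10 + 8 + 1 (carry) = 19 - 12 = 7
Final time: 7:08

Final answer: 7:08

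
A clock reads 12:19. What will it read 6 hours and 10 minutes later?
Starting time: 12:19
Adding 10 minutes to 19 minutes: 19 + 10 = 29 minutes
Adding 6 hours: 12 + 6 = 18 - 12 = 6
Final time: 6:29

Final answer: 6:29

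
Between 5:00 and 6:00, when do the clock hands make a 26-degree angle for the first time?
At t minutes past 5:00, the hour hand is at 30 x 5 + 0.5t degrees and the minute hand is at 6t degrees.
The smaller angle between them is 26 degrees when |30H - 5.5t| = 26 or |30H - 5.5t| = 334.
With H = 5, solve 30 x 5 - 5.5t = +/- target for each target:
  t = (30 x 5 - 26) / 5.5 = 22.55
  t = (30 x 5 + 26) / 5.5 = 32
  t = (30 x 5 - 334) / 5.5 = -33.45 (outside (0, 60))
  t = (30 x 5 + 334) / 5.5 = 88 (outside (0, 60))
Valid solutions in (0, 60): {22.55, 32} minutes.
The first occurrence is t = 22.55 minutes.
The hands form a 26-degree angle at 22.55 minutes past 5:00.

Final answer: 22.55 minutes past 5:00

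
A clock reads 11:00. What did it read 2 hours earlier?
Starting time: 11:00 = 660 total minutes past 12:00
Subtracting: 2 hours = 120 minutes
660 - 120 = 540 minutes
= 9 hours past 12:00 = 9:00

Final answer: 9:00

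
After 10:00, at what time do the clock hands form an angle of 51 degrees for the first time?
At t minutes past 10:00, the hour hand is at 30 x 10 + 0.5t degrees and the minute hand is at 6t degrees.
The smaller angle between them is 51 degrees when |30H - 5.5t| = 51 or |30H - 5.5t| = 309.
With H = 10, solve 30 x 10 - 5.5t = +/- target for each target:
  t = (30 x 10 - 51) / 5.5 = 45.27
  t = (30 x 10 + 51) / 5.5 = 63.82 (outside (0, 60))
  t = (30 x 10 - 309) / 5.5 = -1.64 (outside (0, 60))
  t = (30 x 10 + 309) / 5.5 = 110.73 (outside (0, 60))
Valid solutions in (0, 60): {45.27} minutes.
The first occurrence is t = 45.27 minutes.
The hands form a 51-degree angle at 45.27 minutes past 10:00.

Final answer: 45.27 minutes past 10:00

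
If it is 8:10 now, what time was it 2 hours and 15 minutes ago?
Starting time: 8:10 = 490 total minutes past 12:00
Subtracting: 2 hours and 15 minutes = 135 minutes
490 - 135 = 355 minutes
= 5 hours and 55 minutes past 12:00 = 5:55

Final answer: 5:55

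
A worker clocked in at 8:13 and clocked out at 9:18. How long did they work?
From 8:13 to 9:18:
(9 x 60 + 18) - (8 x 60 + 13) = 558 - 493 = 65 minutes
= 1 hour and 5 minutes

Final answer: 1 hour and 5 minutes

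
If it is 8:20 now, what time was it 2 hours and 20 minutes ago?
Starting time: 8:20 = 500 total minutes past 12:00
Subtracting: 2 hours and 20 minutes = 140 minutes
500 - 140 = 360 minutes
= 6 hours past 12:00 = 6:00

Final answer: 6:00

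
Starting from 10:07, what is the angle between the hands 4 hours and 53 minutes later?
First find the time 4 hours and 53 minutes after 10:07.
Total minutes: 10 x 60 + 7 + 4 x 60 + 53 = 900.
900 mod 720 = 180 minutes = 3:00.
Now compute the angle at 3:00:
Hour hand: 3 x 30 + 0 x 0.5 = 90 degrees
Minute hand: 0 x 6 = 0 degrees
Difference: |90 - 0| = 90 degrees
The angle is 90 degrees

Final answer: 90 degrees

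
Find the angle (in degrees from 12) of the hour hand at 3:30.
The hour hand moves 30 degrees per hour and 0.5 degrees per minute.
At 3:30: (3) x 30 + 30 x 0.5 = 90 + 15 = 105 degrees

Final answer: 105 degrees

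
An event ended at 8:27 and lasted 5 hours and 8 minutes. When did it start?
Starting time: 8:27 = 507 total minutes past 12:00
Subtracting: 5 hours and 8 minutes = 308 minutes
507 - 308 = 199 minutes
= 3 hours and 19 minutes past 12:00 = 3:19

Final answer: 3:19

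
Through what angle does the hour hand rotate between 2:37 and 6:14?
The hour hand moves 0.5 degrees per minute.
Time elapsed: 6:14 - 2:37 = 217 minutes
Angular displacement: 217 x 0.5 = 108.5 degrees

Final answer: 108.5 degrees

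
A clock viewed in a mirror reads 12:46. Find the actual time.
Reflection across the vertical (12-6) axis maps a hand at angle A degrees to (360 - A) degrees, which sends a reading of T minutes past 12:00 to (720 - T) minutes past 12:00.
Mirror reads 12:46 = 46 minutes past 12:00.
Actual time: (720 - 46) mod 720 = 674 minutes = 11:14.

Final answer: 11:14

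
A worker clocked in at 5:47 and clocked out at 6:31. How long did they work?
From 5:47 to 6:31:
(6 x 60 + 31) - (5 x 60 + 47) = 391 - 347 = 44 minutes
= 44 minutes

Final answer: 44 minutes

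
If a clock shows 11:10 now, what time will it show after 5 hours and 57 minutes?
Starting time: 11:10
Adding 57 minutes to 10 minutes: 10 + 57 = 67 minutes = 1 hour and 7 minutes
Adding 5 hours: 11 + 5 + 1 (carry) = 17 - 12 = 5
Final time: 5:07

Final answer: 5:07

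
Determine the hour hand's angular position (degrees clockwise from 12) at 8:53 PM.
The hour hand moves 30 degrees per hour and 0.5 degrees per minute.
At 8:53: (8) x 30 + 53 x 0.5 = 240 + 26.5 = 266.5 degrees

Final answer: 266.5 degrees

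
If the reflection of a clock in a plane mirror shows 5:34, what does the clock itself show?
Reflection across the vertical (12-6) axis maps a hand at angle A degrees to (360 - A) degrees, which sends a reading of T minutes past 12:00 to (720 - T) minutes past 12:00.
Mirror reads 5:34 = 334 minutes past 12:00.
Actual time: (720 - 334) mod 720 = 386 minutes = 6:26.

Final answer: 6:26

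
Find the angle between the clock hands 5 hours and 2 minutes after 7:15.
First find the time 5 hours and 2 minutes after 7:15.
Total minutes: 7 x 60 + 15 + 5 x 60 + 2 = 737.
737 mod 720 = 17 minutes = 12:17.
Now compute the angle at 12:17:
Hour hand: 0 x 30 + 17 x 0.5 = 8.5 degrees
Minute hand: 17 x 6 = 102 degrees
Difference: |8.5 - 102| = 93.5 degrees
The angle is 93.5 degrees

Final answer: 93.5 degrees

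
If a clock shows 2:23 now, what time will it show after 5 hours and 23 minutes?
Starting time: 2:23
Adding 23 minutes to 23 minutes: 23 + 23 = 46 minutes
Adding 5 hours: 2 + 5 = 7
Final time: 7:46

Final answer: 7:46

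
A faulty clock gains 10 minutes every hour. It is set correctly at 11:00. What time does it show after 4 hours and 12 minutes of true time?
For every 60 true minutes, the faulty clock advances 60 + 10 = 70 minutes.
True elapsed: 4 hours and 12 minutes = 252 minutes.
Faulty clock advances: 252 x 70/60 = 294 minutes (drift: 42 minutes ahead).
Shown time: 11:00 + 294 minutes = 3:54.

Final answer: 3:54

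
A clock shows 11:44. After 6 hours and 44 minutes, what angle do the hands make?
First find the time 6 hours and 44 minutes after 11:44.
Total minutes: 11 x 60 + 44 + 6 x 60 + 44 = 1108.
1108 mod 720 = 388 minutes = 6:28.
Now compute the angle at 6:28:
Hour hand: 6 x 30 + 28 x 0.5 = 194 degrees
Minute hand: 28 x 6 = 168 degrees
Difference: |194 - 168| = 26 degrees
The angle is 26 degrees

Final answer: 26 degrees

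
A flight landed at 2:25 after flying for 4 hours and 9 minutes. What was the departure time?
Starting time: 2:25 = 145 total minutes past 12:00
Subtracting: 4 hours and 9 minutes = 249 minutes
145 - 249 = -104 (negative, add 12 hours = 720) = 616 minutes
= 10 hours and 16 minutes past 12:00 = 10:16

Final answer: 10:16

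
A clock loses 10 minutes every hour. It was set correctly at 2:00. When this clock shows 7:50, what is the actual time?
For every 60 true minutes, the faulty clock advances 50 minutes, so 1 faulty-clock minute corresponds to 60/50 true minutes.
From 2:00 to 7:50 on the faulty dial is 350 minutes.
True elapsed: 350 x 60/50 = 420 minutes = 7 hours.
True time: 2:00 + 7 hours = 9:00.

Final answer: 9:00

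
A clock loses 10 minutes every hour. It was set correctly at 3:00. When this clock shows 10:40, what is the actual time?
For every 60 true minutes, the faulty clock advances 50 minutes, so 1 faulty-clock minute corresponds to 60/50 true minutes.
From 3:00 to 10:40 on the faulty dial is 460 minutes.
True elapsed: 460 x 60/50 = 552 minutes = 9 hours and 12 minutes.
True time: 3:00 + 9 hours and 12 minutes = 12:12.

Final answer: 12:12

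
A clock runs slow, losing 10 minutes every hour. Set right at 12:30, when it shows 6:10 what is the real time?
For every 60 true minutes, the faulty clock advances 50 minutes, so 1 faulty-clock minute corresponds to 60/50 true minutes.
From 12:30 to 6:10 on the faulty dial is 340 minutes.
True elapsed: 340 x 60/50 = 408 minutes = 6 hours and 48 minutes.
True time: 12:30 + 6 hours and 48 minutes = 7:18.

Final answer: 7:18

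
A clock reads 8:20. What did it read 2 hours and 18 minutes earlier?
Starting time: 8:20 = 500 total minutes past 12:00
Subtracting: 2 hours and 18 minutes = 138 minutes
500 - 138 = 362 minutes
= 6 hours and 2 minutes past 12:00 = 6:02

Final answer: 6:02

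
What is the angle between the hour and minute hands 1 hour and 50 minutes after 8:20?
First find the time 1 hour and 50 minutes after 8:20.
Total minutes: 8 x 60 + 20 + 1 x 60 + 50 = 610.
610 mod 720 = 610 minutes = 10:10.
Now compute the angle at 10:10:
Hour hand: 10 x 30 + 10 x 0.5 = 305 degrees
Minute hand: 10 x 6 = 60 degrees
Difference: |305 - 60| = 245 degrees
Smaller angle: 360 - 245 = 115 degrees

Final answer: 115 degrees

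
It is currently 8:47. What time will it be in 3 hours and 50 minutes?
Starting time: 8:47
Adding 50 minutes to 47 minutes: 47 + 50 = 97 minutes = 1 hour and 37 minutes
Adding 3 hours: 8 + 3 + 1 (carry) = 12
Final time: 12:37

Final answer: 12:37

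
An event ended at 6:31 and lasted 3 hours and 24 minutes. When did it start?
Starting time: 6:31 = 391 total minutes past 12:00
Subtracting: 3 hours and 24 minutes = 204 minutes
391 - 204 = 187 minutes
= 3 hours and 7 minutes past 12:00 = 3:07

Final answer: 3:07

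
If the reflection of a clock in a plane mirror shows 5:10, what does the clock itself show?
Reflection across the vertical (12-6) axis maps a hand at angle A degrees to (360 - A) degrees, which sends a reading of T minutes past 12:00 to (720 - T) minutes past 12:00.
Mirror reads 5:10 = 310 minutes past 12:00.
Actual time: (720 - 310) mod 720 = 410 minutes = 6:50.

Final answer: 6:50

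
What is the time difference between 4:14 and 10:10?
From 4:14 to 10:10:
(10 x 60 + 10) - (4 x 60 + 14) = 610 - 254 = 356 minutes
= 5 hours and 56 minutes

Final answer: 5 hours and 56 minutes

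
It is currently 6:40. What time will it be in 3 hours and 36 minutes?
Starting time: 6:40
Adding 36 minutes to 40 minutes: 40 + 36 = 76 minutes = 1 hour and 16 minutes
Adding 3 hours: 6 + 3 + 1 (carry) = 10
Final time: 10:16

Final answer: 10:16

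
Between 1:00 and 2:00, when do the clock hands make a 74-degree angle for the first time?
At t minutes past 1:00, the hour hand is at 30 x 1 + 0.5t degrees and the minute hand is at 6t degrees.
The smaller angle between them is 74 degrees when |30H - 5.5t| = 74 or |30H - 5.5t| = 286.
With H = 1, solve 30 x 1 - 5.5t = +/- target for each target:
  t = (30 x 1 - 74) / 5.5 = -8 (outside (0, 60))
  t = (30 x 1 + 74) / 5.5 = 18.91
  t = (30 x 1 - 286) / 5.5 = -46.55 (outside (0, 60))
  t = (30 x 1 + 286) / 5.5 = 57.45
Valid solutions in (0, 60): {18.91, 57.45} minutes.
The first occurrence is t = 18.91 minutes.
The hands form a 74-degree angle at 18.91 minutes past 1:00.

Final answer: 18.91 minutes past 1:00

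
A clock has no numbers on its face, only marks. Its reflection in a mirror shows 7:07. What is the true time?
Reflection across the vertical (12-6) axis maps a hand at angle A degrees to (360 - A) degrees, which sends a reading of T minutes past 12:00 to (720 - T) minutes past 12:00.
Mirror reads 7:07 = 427 minutes past 12:00.
Actual time: (720 - 427) mod 720 = 293 minutes = 4:53.

Final answer: 4:53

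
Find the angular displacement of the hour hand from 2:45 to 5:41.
The hour hand moves 0.5 degrees per minute.
Time elapsed: 5:41 - 2:45 = 176 minutes
Angular displacement: 176 x 0.5 = 88 degrees

Final answer: 88 degrees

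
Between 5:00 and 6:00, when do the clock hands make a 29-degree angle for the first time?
At t minutes past 5:00, the hour hand is at 30 x 5 + 0.5t degrees and the minute hand is at 6t degrees.
The smaller angle between them is 29 degrees when |30H - 5.5t| = 29 or |30H - 5.5t| = 331.
With H = 5, solve 30 x 5 - 5.5t = +/- target for each target:
  t = (30 x 5 - 29) / 5.5 = 22
  t = (30 x 5 + 29) / 5.5 = 32.55
  t = (30 x 5 - 331) / 5.5 = -32.91 (outside (0, 60))
  t = (30 x 5 + 331) / 5.5 = 87.45 (outside (0, 60))
Valid solutions in (0, 60): {22, 32.55} minutes.
The first occurrence is t = 22 minutes.
The hands form a 29-degree angle at 22 minutes past 5:00.

Final answer: 22 minutes past 5:00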